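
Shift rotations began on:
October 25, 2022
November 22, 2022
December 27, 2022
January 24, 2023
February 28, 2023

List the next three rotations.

March 28, 2023; April 25, 2023; May 23, 2023

All dates are Tuesdays, 28, 35, 28, 35 days apart.
Specifically, the 4th Tuesday of each month.
March 2023 — 4th Tuesday is March 28, 2023.
April 2023 — 4th Tuesday is April 25, 2023.
May 2023 — 4th Tuesday is May 23, 2023.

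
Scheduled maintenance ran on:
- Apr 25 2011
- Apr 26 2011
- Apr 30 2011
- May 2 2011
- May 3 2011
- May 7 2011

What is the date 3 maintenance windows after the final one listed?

Gaps: 1, 4, 2, 1, 4 days — not constant, but cyclic with period 3.
The events fall on every Monday, Tuesday and Saturday.
Next Monday: May 9 2011.
Next Tuesday: May 10 2011.
The following Saturday is May 14 2011.

May 14 2011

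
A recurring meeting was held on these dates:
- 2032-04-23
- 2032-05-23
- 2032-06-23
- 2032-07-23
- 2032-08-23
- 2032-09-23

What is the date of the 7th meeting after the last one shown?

2033-04-23

The day-of-month is always 23 (30, 31, 30, 31, 31 days between events).
So this recurs on the 23rd of each month.
October 2032: 2032-10-23.
November 2032: 2032-11-23.
Next: December 2032 → 2032-12-23.
January 2033: 2033-01-23.
February 2033: 2033-02-23.
March 2033: 2033-03-23.
Next: April 2033 → 2033-04-23.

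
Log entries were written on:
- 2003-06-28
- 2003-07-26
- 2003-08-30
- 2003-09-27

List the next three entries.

All Saturdays; the gaps (28, 35, 28) vary with month length.
This is the last Saturday of each month.
October 2003 ends with Saturday 2003-10-25.
November 2003 ends with Saturday 2003-11-29.
December 2003 ends with Saturday 2003-12-27.

2003-10-25, 2003-11-29, 2003-12-27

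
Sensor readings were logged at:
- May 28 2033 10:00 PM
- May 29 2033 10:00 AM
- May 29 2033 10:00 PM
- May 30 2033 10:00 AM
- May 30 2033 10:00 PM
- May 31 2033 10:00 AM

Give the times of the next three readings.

Gaps: 12, 12, 12, 12, 12 hours — each event is 12 hours after the previous one.
May 31 2033 10:00 AM + 12 h = May 31 2033 10:00 PM.
May 31 2033 10:00 PM + 12 h = Jun 1 2033 10:00 AM.
Jun 1 2033 10:00 AM + 12 h = Jun 1 2033 10:00 PM.

May 31 2033 10:00 PM, Jun 1 2033 10:00 AM, Jun 1 2033 10:00 PM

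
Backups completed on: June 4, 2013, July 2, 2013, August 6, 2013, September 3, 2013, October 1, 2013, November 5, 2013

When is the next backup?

December 3, 2013

These are Tuesdays at 28- or 35-day spacing (28, 35, 28, 28, 35).
The pattern: 1st Tuesday of the month.
December 2013 — 1st Tuesday is December 3, 2013.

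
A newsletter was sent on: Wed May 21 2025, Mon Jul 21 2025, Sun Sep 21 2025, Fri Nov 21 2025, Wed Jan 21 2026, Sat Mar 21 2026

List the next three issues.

Thu May 21 2026, Tue Jul 21 2026, Mon Sep 21 2026

Gaps: 61, 62, 61, 61, 59 days — not constant. Every event is on the 21st of the month.
Pattern: the 21st of every 2 months.
May 2026: Thu May 21 2026.
July 2026: Tue Jul 21 2026.
September 2026: Mon Sep 21 2026.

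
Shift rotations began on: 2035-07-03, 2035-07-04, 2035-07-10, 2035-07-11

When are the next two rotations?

2035-07-17, 2035-07-18

Every event lands on a Tuesday or Wednesday (gaps cycle 1, 6, 1).
So the schedule is: every Tuesday and Wednesday.
Next Tuesday: 2035-07-17.
The following Wednesday is 2035-07-18.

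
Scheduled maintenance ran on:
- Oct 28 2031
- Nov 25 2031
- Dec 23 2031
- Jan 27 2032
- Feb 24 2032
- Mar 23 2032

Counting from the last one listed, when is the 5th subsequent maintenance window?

Aug 24 2032

Gaps: 28, 28, 35, 28, 28 days — a mix of 28 and 35. Every date is a Tuesday.
Each is the 4th Tuesday of its month.
4th Tuesday of April 2032: Apr 27 2032.
May 2032 — 4th Tuesday is May 25 2032.
June 2032 — 4th Tuesday is Jun 22 2032.
4th Tuesday of July 2032: Jul 27 2032.
4th Tuesday of August 2032: Aug 24 2032.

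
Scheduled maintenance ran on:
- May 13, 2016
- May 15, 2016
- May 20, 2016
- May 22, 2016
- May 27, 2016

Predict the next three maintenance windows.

Every event lands on a Friday or Sunday (gaps cycle 2, 5, 2, 5).
So the schedule is: every Friday and Sunday.
Next Sunday: May 29, 2016.
Next Friday: June 3, 2016.
The following Sunday is June 5, 2016.

May 29, 2016; June 3, 2016; June 5, 2016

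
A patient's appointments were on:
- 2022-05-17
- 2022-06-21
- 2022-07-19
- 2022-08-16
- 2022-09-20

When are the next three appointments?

These are Tuesdays at 28- or 35-day spacing (35, 28, 28, 35).
The pattern: 3rd Tuesday of the month.
October 2022 — 3rd Tuesday is 2022-10-18.
November 2022 — 3rd Tuesday is 2022-11-15.
December 2022 — 3rd Tuesday is 2022-12-20.

2022-10-18, 2022-11-15, 2022-12-20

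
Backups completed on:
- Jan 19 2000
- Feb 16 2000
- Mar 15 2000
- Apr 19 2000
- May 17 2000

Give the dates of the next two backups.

Jun 21 2000, Jul 19 2000

Gaps: 28, 28, 35, 28 days — a mix of 28 and 35. Every date is a Wednesday.
Each is the 3rd Wednesday of its month.
3rd Wednesday of June 2000: Jun 21 2000.
July 2000 — 3rd Wednesday is Jul 19 2000.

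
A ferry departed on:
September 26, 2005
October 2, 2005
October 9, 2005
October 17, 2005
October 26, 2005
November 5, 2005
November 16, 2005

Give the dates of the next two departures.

Intervals are 6, 7, 8, 9, 10, 11 days — an arithmetic progression with common difference 1.
Next gap: 12 days. November 16, 2005 + 12 days = November 28, 2005.
Next gap: 13 days. November 28, 2005 + 13 days = December 11, 2005.

November 28, 2005; December 11, 2005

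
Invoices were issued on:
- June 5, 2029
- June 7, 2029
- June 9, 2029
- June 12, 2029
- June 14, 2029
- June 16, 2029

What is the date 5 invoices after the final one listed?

June 28, 2029

The gap pattern 2, 2, 3, 2, 2 repeats every 3 events.
These are the Tuesdays, Thursdays and Saturdays of each week.
Next Tuesday: June 19, 2029.
Next Thursday: June 21, 2029.
The following Saturday is June 23, 2029.
Next Tuesday: June 26, 2029.
The following Thursday is June 28, 2029.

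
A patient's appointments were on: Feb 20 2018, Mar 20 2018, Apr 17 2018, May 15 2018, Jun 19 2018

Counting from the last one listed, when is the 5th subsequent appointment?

Nov 20 2018

Gaps: 28, 28, 28, 35 days — a mix of 28 and 35. Every date is a Tuesday.
Each is the 3rd Tuesday of its month.
July 2018 — 3rd Tuesday is Jul 17 2018.
August 2018 — 3rd Tuesday is Aug 21 2018.
September 2018 — 3rd Tuesday is Sep 18 2018.
3rd Tuesday of October 2018: Oct 16 2018.
November 2018 — 3rd Tuesday is Nov 20 2018.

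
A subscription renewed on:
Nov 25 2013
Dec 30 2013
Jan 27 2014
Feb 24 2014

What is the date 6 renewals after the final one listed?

All Mondays; the gaps (35, 28, 28) vary with month length.
This is the last Monday of each month.
Last Monday of March 2014: Mar 31 2014.
April 2014 ends with Monday Apr 28 2014.
Last Monday of May 2014: May 26 2014.
Last Monday of June 2014: Jun 30 2014.
Last Monday of July 2014: Jul 28 2014.
August 2014 ends with Monday Aug 25 2014.

Aug 25 2014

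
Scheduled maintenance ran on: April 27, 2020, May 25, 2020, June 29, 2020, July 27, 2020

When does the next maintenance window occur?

August 31, 2020

All Mondays; the gaps (28, 35, 28) vary with month length.
This is the last Monday of each month.
Last Monday of August 2020: August 31, 2020.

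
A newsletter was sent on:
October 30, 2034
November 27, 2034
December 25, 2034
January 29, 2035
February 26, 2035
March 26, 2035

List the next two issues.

These are Mondays with 28, 28, 35, 28, 28-day gaps.
Each is the final Monday of its month — October 30, 2034 is past the 28th, so '4th Monday' doesn't fit.
Last Monday of April 2035: April 30, 2035.
May 2035 ends with Monday May 28, 2035.

April 30, 2035; May 28, 2035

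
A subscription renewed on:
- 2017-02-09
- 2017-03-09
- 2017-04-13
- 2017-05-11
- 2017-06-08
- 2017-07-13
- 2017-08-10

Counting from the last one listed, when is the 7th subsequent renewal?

Gaps: 28, 35, 28, 28, 35, 28 days — a mix of 28 and 35. Every date is a Thursday.
Each is the 2nd Thursday of its month.
2nd Thursday of September 2017: 2017-09-14.
October 2017 — 2nd Thursday is 2017-10-12.
2nd Thursday of November 2017: 2017-11-09.
December 2017 — 2nd Thursday is 2017-12-14.
January 2018 — 2nd Thursday is 2018-01-11.
2nd Thursday of February 2018: 2018-02-08.
March 2018 — 2nd Thursday is 2018-03-08.

2018-03-08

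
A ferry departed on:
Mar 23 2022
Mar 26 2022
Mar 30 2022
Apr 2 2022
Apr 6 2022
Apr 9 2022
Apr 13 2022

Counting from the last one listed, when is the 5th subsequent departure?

Apr 30 2022

The gap pattern 3, 4, 3, 4, 3, 4 repeats every 2 events.
These are the Wednesdays and Saturdays of each week.
The following Saturday is Apr 16 2022.
Next Wednesday: Apr 20 2022.
Next Saturday: Apr 23 2022.
Next Wednesday: Apr 27 2022.
Next Saturday: Apr 30 2022.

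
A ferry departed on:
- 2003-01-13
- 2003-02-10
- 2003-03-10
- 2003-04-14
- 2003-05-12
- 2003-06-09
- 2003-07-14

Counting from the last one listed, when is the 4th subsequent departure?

Gaps: 28, 28, 35, 28, 28, 35 days — a mix of 28 and 35. Every date is a Monday.
Each is the 2nd Monday of its month.
2nd Monday of August 2003: 2003-08-11.
2nd Monday of September 2003: 2003-09-08.
2nd Monday of October 2003: 2003-10-13.
November 2003 — 2nd Monday is 2003-11-10.

2003-11-10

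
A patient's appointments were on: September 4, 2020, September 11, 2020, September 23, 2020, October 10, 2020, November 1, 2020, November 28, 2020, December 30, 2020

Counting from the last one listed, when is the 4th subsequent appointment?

June 26, 2021

Intervals are 7, 12, 17, 22, 27, 32 days — an arithmetic progression with common difference 5.
Next gap: 37 days. December 30, 2020 + 37 days = February 5, 2021.
Next gap: 42 days. February 5, 2021 + 42 days = March 19, 2021.
Next gap: 47 days. March 19, 2021 + 47 days = May 5, 2021.
Next gap: 52 days. May 5, 2021 + 52 days = June 26, 2021.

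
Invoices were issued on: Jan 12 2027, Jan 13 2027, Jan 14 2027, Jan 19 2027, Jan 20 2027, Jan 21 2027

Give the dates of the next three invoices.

Jan 26 2027, Jan 27 2027, Jan 28 2027

The gap pattern 1, 1, 5, 1, 1 repeats every 3 events.
These are the Tuesdays, Wednesdays and Thursdays of each week.
The following Tuesday is Jan 26 2027.
The following Wednesday is Jan 27 2027.
The following Thursday is Jan 28 2027.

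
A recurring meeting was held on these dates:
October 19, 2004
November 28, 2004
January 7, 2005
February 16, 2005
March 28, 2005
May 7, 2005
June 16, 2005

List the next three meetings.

Every event comes 40 days after the last (40, 40, 40, 40, 40, 40).
June 16, 2005 + 40 days = July 26, 2005.
July 26, 2005 + 40 days = September 4, 2005.
September 4, 2005 + 40 days = October 14, 2005.

July 26, 2005; September 4, 2005; October 14, 2005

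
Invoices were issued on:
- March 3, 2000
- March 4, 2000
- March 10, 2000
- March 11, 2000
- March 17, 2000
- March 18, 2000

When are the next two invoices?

The gap pattern 1, 6, 1, 6, 1 repeats every 2 events.
These are the Fridays and Saturdays of each week.
The following Friday is March 24, 2000.
Next Saturday: March 25, 2000.

March 24, 2000; March 25, 2000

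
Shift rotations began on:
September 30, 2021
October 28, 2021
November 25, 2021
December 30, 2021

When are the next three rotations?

All Thursdays; the gaps (28, 28, 35) vary with month length.
This is the last Thursday of each month.
January 2022 ends with Thursday January 27, 2022.
February 2022 ends with Thursday February 24, 2022.
March 2022 ends with Thursday March 31, 2022.

January 27, 2022; February 24, 2022; March 31, 2022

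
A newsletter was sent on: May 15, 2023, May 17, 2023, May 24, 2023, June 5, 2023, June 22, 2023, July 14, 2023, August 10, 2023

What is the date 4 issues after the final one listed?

The spacing grows by 5 each time: 2, 7, 12, 17, 22, 27 days.
Next gap: 32 days. August 10, 2023 + 32 days = September 11, 2023.
Next gap: 37 days. September 11, 2023 + 37 days = October 18, 2023.
Next gap: 42 days. October 18, 2023 + 42 days = November 29, 2023.
Next gap: 47 days. November 29, 2023 + 47 days = January 15, 2024.

January 15, 2024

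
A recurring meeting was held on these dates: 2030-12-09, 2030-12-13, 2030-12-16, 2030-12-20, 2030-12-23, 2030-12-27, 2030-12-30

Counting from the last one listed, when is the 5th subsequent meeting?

2031-01-17

The gap pattern 4, 3, 4, 3, 4, 3 repeats every 2 events.
These are the Mondays and Fridays of each week.
The following Friday is 2031-01-03.
The following Monday is 2031-01-06.
The following Friday is 2031-01-10.
The following Monday is 2031-01-13.
The following Friday is 2031-01-17.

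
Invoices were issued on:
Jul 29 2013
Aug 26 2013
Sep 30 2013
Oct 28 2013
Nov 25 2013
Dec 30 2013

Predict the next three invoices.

Jan 27 2014, Feb 24 2014, Mar 31 2014

These are Mondays with 28, 35, 28, 28, 35-day gaps.
Each is the final Monday of its month — Jul 29 2013 is past the 28th, so '4th Monday' doesn't fit.
Last Monday of January 2014: Jan 27 2014.
Last Monday of February 2014: Feb 24 2014.
Last Monday of March 2014: Mar 31 2014.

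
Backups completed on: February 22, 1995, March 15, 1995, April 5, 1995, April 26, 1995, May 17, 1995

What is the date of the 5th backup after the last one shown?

Gaps between consecutive events: 21, 21, 21, 21 days — a constant 21-day interval.
May 17, 1995 + 21 days = June 7, 1995.
June 7, 1995 + 21 days = June 28, 1995.
June 28, 1995 + 21 days = July 19, 1995.
July 19, 1995 + 21 days = August 9, 1995.
August 9, 1995 + 21 days = August 30, 1995.

August 30, 1995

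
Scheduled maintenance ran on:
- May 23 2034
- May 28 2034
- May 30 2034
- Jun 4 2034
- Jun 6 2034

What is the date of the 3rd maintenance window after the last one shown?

Jun 18 2034

Every event lands on a Tuesday or Sunday (gaps cycle 5, 2, 5, 2).
So the schedule is: every Tuesday and Sunday.
Next Sunday: Jun 11 2034.
The following Tuesday is Jun 13 2034.
Next Sunday: Jun 18 2034.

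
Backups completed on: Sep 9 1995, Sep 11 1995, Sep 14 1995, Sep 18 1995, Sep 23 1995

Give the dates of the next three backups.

Sep 29 1995, Oct 6 1995, Oct 14 1995

The spacing grows by 1 each time: 2, 3, 4, 5 days.
Next gap: 6 days. Sep 23 1995 + 6 days = Sep 29 1995.
Next gap: 7 days. Sep 29 1995 + 7 days = Oct 6 1995.
Next gap: 8 days. Oct 6 1995 + 8 days = Oct 14 1995.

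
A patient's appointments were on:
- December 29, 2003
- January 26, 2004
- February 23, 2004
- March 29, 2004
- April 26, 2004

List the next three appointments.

All Mondays; the gaps (28, 28, 35, 28) vary with month length.
This is the last Monday of each month.
Last Monday of May 2004: May 31, 2004.
Last Monday of June 2004: June 28, 2004.
Last Monday of July 2004: July 26, 2004.

May 31, 2004; June 28, 2004; July 26, 2004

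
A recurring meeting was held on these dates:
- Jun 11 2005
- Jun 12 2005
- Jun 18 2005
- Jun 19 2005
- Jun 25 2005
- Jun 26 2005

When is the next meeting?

Jul 2 2005

Every event lands on a Saturday or Sunday (gaps cycle 1, 6, 1, 6, 1).
So the schedule is: every Saturday and Sunday.
The following Saturday is Jul 2 2005.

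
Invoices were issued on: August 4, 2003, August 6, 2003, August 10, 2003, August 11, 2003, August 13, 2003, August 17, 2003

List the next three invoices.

August 18, 2003; August 20, 2003; August 24, 2003

Every event lands on a Monday or Wednesday or Sunday (gaps cycle 2, 4, 1, 2, 4).
So the schedule is: every Monday, Wednesday and Sunday.
The following Monday is August 18, 2003.
The following Wednesday is August 20, 2003.
Next Sunday: August 24, 2003.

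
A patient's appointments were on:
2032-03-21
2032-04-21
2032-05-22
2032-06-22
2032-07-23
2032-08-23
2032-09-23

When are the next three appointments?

2032-10-24, 2032-11-24, 2032-12-25

Gaps between consecutive events: 31, 31, 31, 31, 31, 31 days — a constant 31-day interval.
2032-09-23 + 31 days = 2032-10-24.
2032-10-24 + 31 days = 2032-11-24.
2032-11-24 + 31 days = 2032-12-25.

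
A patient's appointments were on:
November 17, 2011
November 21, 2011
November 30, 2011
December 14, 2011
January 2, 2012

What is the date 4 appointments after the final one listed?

May 7, 2012

Gaps: 4, 9, 14, 19 days — each gap is 5 larger than the previous one.
Next gap: 24 days. January 2, 2012 + 24 days = January 26, 2012.
Next gap: 29 days. January 26, 2012 + 29 days = February 24, 2012.
Next gap: 34 days. February 24, 2012 + 34 days = March 29, 2012.
Next gap: 39 days. March 29, 2012 + 39 days = May 7, 2012.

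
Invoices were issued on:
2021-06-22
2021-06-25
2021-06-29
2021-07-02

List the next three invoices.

Every event lands on a Tuesday or Friday (gaps cycle 3, 4, 3).
So the schedule is: every Tuesday and Friday.
Next Tuesday: 2021-07-06.
The following Friday is 2021-07-09.
Next Tuesday: 2021-07-13.

2021-07-06, 2021-07-09, 2021-07-13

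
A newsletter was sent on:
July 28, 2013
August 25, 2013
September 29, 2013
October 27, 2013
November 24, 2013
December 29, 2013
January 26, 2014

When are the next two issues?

All Sundays; the gaps (28, 35, 28, 28, 35, 28) vary with month length.
This is the last Sunday of each month.
Last Sunday of February 2014: February 23, 2014.
March 2014 ends with Sunday March 30, 2014.

February 23, 2014; March 30, 2014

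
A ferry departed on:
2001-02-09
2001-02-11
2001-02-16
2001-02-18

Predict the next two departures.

2001-02-23, 2001-02-25

Every event lands on a Friday or Sunday (gaps cycle 2, 5, 2).
So the schedule is: every Friday and Sunday.
The following Friday is 2001-02-23.
The following Sunday is 2001-02-25.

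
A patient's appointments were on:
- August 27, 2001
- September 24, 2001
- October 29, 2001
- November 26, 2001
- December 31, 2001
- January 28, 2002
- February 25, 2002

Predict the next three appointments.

These are Mondays with 28, 35, 28, 35, 28, 28-day gaps.
Each is the final Monday of its month — October 29, 2001 is past the 28th, so '4th Monday' doesn't fit.
Last Monday of March 2002: March 25, 2002.
April 2002 ends with Monday April 29, 2002.
May 2002 ends with Monday May 27, 2002.

March 25, 2002; April 29, 2002; May 27, 2002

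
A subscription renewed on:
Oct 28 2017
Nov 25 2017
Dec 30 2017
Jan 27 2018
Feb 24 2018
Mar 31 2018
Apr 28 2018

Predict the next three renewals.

These are Saturdays with 28, 35, 28, 28, 35, 28-day gaps.
Each is the final Saturday of its month — Dec 30 2017 is past the 28th, so '4th Saturday' doesn't fit.
Last Saturday of May 2018: May 26 2018.
June 2018 ends with Saturday Jun 30 2018.
Last Saturday of July 2018: Jul 28 2018.

May 26 2018, Jun 30 2018, Jul 28 2018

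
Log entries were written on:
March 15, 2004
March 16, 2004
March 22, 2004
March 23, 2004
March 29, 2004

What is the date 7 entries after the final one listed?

April 20, 2004

Gaps: 1, 6, 1, 6 days — not constant, but cyclic with period 2.
The events fall on every Monday and Tuesday.
Next Tuesday: March 30, 2004.
Next Monday: April 5, 2004.
Next Tuesday: April 6, 2004.
Next Monday: April 12, 2004.
The following Tuesday is April 13, 2004.
The following Monday is April 19, 2004.
Next Tuesday: April 20, 2004.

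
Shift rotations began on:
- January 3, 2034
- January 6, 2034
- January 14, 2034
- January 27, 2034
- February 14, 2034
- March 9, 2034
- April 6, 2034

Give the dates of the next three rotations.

May 9, 2034; June 16, 2034; July 29, 2034

Gaps: 3, 8, 13, 18, 23, 28 days — each gap is 5 larger than the previous one.
Next gap: 33 days. April 6, 2034 + 33 days = May 9, 2034.
Next gap: 38 days. May 9, 2034 + 38 days = June 16, 2034.
Next gap: 43 days. June 16, 2034 + 43 days = July 29, 2034.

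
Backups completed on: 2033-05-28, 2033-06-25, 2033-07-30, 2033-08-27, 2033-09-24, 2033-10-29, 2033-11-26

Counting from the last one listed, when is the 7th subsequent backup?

2034-06-24

Every date is a Saturday; gaps 28, 35, 28, 28, 35, 28 days.
Each is the last Saturday of its month (at least one falls on the 29th or later, ruling out '4th Saturday').
December 2033 ends with Saturday 2033-12-31.
Last Saturday of January 2034: 2034-01-28.
February 2034 ends with Saturday 2034-02-25.
Last Saturday of March 2034: 2034-03-25.
Last Saturday of April 2034: 2034-04-29.
Last Saturday of May 2034: 2034-05-27.
June 2034 ends with Saturday 2034-06-24.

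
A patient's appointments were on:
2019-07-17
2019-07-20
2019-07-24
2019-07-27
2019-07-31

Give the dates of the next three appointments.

2019-08-03, 2019-08-07, 2019-08-10

The gap pattern 3, 4, 3, 4 repeats every 2 events.
These are the Wednesdays and Saturdays of each week.
The following Saturday is 2019-08-03.
Next Wednesday: 2019-08-07.
The following Saturday is 2019-08-10.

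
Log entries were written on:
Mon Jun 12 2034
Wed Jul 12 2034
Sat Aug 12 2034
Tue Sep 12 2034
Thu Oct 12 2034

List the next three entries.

Gaps: 30, 31, 31, 30 days — not constant. Every event is on the 12th of the month.
Pattern: the 12th of each month.
November 2034: Sun Nov 12 2034.
December 2034: Tue Dec 12 2034.
January 2035: Fri Jan 12 2035.

Sun Nov 12 2034, Tue Dec 12 2034, Fri Jan 12 2035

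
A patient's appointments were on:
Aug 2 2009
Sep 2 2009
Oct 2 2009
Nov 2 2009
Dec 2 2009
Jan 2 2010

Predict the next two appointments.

Gaps: 31, 30, 31, 30, 31 days — not constant. Every event is on the 2nd of the month.
Pattern: the 2nd of each month.
February 2010: Feb 2 2010.
Next: March 2010 → Mar 2 2010.

Feb 2 2010, Mar 2 2010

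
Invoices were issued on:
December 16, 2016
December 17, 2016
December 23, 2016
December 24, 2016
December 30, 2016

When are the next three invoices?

Gaps: 1, 6, 1, 6 days — not constant, but cyclic with period 2.
The events fall on every Friday and Saturday.
Next Saturday: December 31, 2016.
The following Friday is January 6, 2017.
The following Saturday is January 7, 2017.

December 31, 2016; January 6, 2017; January 7, 2017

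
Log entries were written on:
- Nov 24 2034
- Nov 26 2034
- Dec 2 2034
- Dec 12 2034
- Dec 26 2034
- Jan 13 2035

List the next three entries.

The spacing grows by 4 each time: 2, 6, 10, 14, 18 days.
Next gap: 22 days. Jan 13 2035 + 22 days = Feb 4 2035.
Next gap: 26 days. Feb 4 2035 + 26 days = Mar 2 2035.
Next gap: 30 days. Mar 2 2035 + 30 days = Apr 1 2035.

Feb 4 2035, Mar 2 2035, Apr 1 2035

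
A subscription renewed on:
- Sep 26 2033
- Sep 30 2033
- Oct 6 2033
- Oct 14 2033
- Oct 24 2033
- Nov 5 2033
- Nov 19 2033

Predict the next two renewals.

Dec 5 2033, Dec 23 2033

Gaps: 4, 6, 8, 10, 12, 14 days — each gap is 2 larger than the previous one.
Next gap: 16 days. Nov 19 2033 + 16 days = Dec 5 2033.
Next gap: 18 days. Dec 5 2033 + 18 days = Dec 23 2033.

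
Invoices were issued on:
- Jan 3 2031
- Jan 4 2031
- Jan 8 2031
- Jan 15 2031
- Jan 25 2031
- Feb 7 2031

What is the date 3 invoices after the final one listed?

Apr 5 2031

Intervals are 1, 4, 7, 10, 13 days — an arithmetic progression with common difference 3.
Next gap: 16 days. Feb 7 2031 + 16 days = Feb 23 2031.
Next gap: 19 days. Feb 23 2031 + 19 days = Mar 14 2031.
Next gap: 22 days. Mar 14 2031 + 22 days = Apr 5 2031.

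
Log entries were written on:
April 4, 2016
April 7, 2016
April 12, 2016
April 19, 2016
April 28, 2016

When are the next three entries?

May 9, 2016; May 22, 2016; June 6, 2016

Intervals are 3, 5, 7, 9 days — an arithmetic progression with common difference 2.
Next gap: 11 days. April 28, 2016 + 11 days = May 9, 2016.
Next gap: 13 days. May 9, 2016 + 13 days = May 22, 2016.
Next gap: 15 days. May 22, 2016 + 15 days = June 6, 2016.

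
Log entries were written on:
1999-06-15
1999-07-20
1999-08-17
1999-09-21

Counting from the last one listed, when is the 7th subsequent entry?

All dates are Tuesdays, 35, 28, 35 days apart.
Specifically, the 3rd Tuesday of each month.
October 1999 — 3rd Tuesday is 1999-10-19.
3rd Tuesday of November 1999: 1999-11-16.
3rd Tuesday of December 1999: 1999-12-21.
3rd Tuesday of January 2000: 2000-01-18.
February 2000 — 3rd Tuesday is 2000-02-15.
3rd Tuesday of March 2000: 2000-03-21.
April 2000 — 3rd Tuesday is 2000-04-18.

2000-04-18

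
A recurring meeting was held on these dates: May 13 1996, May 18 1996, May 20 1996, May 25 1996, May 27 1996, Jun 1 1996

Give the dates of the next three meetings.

Gaps: 5, 2, 5, 2, 5 days — not constant, but cyclic with period 2.
The events fall on every Monday and Saturday.
Next Monday: Jun 3 1996.
The following Saturday is Jun 8 1996.
The following Monday is Jun 10 1996.

Jun 3 1996, Jun 8 1996, Jun 10 1996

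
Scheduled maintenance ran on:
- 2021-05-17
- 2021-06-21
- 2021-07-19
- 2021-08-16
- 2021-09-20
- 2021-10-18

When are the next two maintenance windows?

Gaps: 35, 28, 28, 35, 28 days — a mix of 28 and 35. Every date is a Monday.
Each is the 3rd Monday of its month.
3rd Monday of November 2021: 2021-11-15.
December 2021 — 3rd Monday is 2021-12-20.

2021-11-15, 2021-12-20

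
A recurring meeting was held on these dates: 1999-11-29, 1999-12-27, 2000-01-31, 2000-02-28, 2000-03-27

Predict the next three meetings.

Every date is a Monday; gaps 28, 35, 28, 28 days.
Each is the last Monday of its month (at least one falls on the 29th or later, ruling out '4th Monday').
April 2000 ends with Monday 2000-04-24.
May 2000 ends with Monday 2000-05-29.
June 2000 ends with Monday 2000-06-26.

2000-04-24, 2000-05-29, 2000-06-26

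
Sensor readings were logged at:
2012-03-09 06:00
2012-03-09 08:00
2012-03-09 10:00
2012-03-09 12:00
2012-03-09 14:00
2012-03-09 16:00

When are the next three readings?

The interval is a steady 2 hours (2, 2, 2, 2, 2).
2012-03-09 16:00 + 2 h = 2012-03-09 18:00.
2012-03-09 18:00 + 2 h = 2012-03-09 20:00.
2012-03-09 20:00 + 2 h = 2012-03-09 22:00.

2012-03-09 18:00, 2012-03-09 20:00, 2012-03-09 22:00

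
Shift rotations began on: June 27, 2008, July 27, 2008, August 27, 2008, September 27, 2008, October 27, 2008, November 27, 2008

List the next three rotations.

Gaps: 30, 31, 31, 30, 31 days — not constant. Every event is on the 27th of the month.
Pattern: the 27th of each month.
December 2008: December 27, 2008.
January 2009: January 27, 2009.
February 2009: February 27, 2009.

December 27, 2008; January 27, 2009; February 27, 2009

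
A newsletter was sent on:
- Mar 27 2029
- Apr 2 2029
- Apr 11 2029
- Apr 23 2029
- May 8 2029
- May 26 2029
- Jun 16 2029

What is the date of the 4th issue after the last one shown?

The spacing grows by 3 each time: 6, 9, 12, 15, 18, 21 days.
Next gap: 24 days. Jun 16 2029 + 24 days = Jul 10 2029.
Next gap: 27 days. Jul 10 2029 + 27 days = Aug 6 2029.
Next gap: 30 days. Aug 6 2029 + 30 days = Sep 5 2029.
Next gap: 33 days. Sep 5 2029 + 33 days = Oct 8 2029.

Oct 8 2029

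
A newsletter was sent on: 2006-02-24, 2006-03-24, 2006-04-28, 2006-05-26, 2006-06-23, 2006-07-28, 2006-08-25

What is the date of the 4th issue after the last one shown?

2006-12-22

These are Fridays at 28- or 35-day spacing (28, 35, 28, 28, 35, 28).
The pattern: 4th Friday of the month.
September 2006 — 4th Friday is 2006-09-22.
4th Friday of October 2006: 2006-10-27.
November 2006 — 4th Friday is 2006-11-24.
December 2006 — 4th Friday is 2006-12-22.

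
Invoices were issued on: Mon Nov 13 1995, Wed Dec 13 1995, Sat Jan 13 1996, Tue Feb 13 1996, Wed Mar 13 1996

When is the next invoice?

Each date is the 13th; the gaps (30, 31, 31, 29) track the month lengths.
The rule is the 13th of each month.
Next: April 1996 → Sat Apr 13 1996.

Sat Apr 13 1996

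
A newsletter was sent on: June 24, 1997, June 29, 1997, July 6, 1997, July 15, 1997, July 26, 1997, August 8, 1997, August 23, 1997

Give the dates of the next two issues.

The spacing grows by 2 each time: 5, 7, 9, 11, 13, 15 days.
Next gap: 17 days. August 23, 1997 + 17 days = September 9, 1997.
Next gap: 19 days. September 9, 1997 + 19 days = September 28, 1997.

September 9, 1997; September 28, 1997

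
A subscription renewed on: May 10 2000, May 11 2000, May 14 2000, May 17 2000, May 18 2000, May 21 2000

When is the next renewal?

May 24 2000

The gap pattern 1, 3, 3, 1, 3 repeats every 3 events.
These are the Wednesdays, Thursdays and Sundays of each week.
The following Wednesday is May 24 2000.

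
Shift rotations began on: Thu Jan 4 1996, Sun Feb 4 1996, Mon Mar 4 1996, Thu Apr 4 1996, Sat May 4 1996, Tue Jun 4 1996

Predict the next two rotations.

Thu Jul 4 1996, Sun Aug 4 1996

Each date is the 4th; the gaps (31, 29, 31, 30, 31) track the month lengths.
The rule is the 4th of each month.
July 1996: Thu Jul 4 1996.
August 1996: Sun Aug 4 1996.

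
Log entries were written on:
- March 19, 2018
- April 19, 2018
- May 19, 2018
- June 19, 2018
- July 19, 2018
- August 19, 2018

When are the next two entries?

The day-of-month is always 19 (31, 30, 31, 30, 31 days between events).
So this recurs on the 19th of each month.
September 2018: September 19, 2018.
October 2018: October 19, 2018.

September 19, 2018; October 19, 2018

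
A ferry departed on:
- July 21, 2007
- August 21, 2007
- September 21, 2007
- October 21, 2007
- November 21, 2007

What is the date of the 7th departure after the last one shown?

Each date is the 21st; the gaps (31, 31, 30, 31) track the month lengths.
The rule is the 21st of each month.
December 2007: December 21, 2007.
January 2008: January 21, 2008.
Next: February 2008 → February 21, 2008.
Next: March 2008 → March 21, 2008.
Next: April 2008 → April 21, 2008.
May 2008: May 21, 2008.
June 2008: June 21, 2008.

June 21, 2008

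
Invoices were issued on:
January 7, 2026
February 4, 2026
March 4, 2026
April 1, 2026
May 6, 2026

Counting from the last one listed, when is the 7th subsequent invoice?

All dates are Wednesdays, 28, 28, 28, 35 days apart.
Specifically, the 1st Wednesday of each month.
1st Wednesday of June 2026: June 3, 2026.
July 2026 — 1st Wednesday is July 1, 2026.
1st Wednesday of August 2026: August 5, 2026.
September 2026 — 1st Wednesday is September 2, 2026.
October 2026 — 1st Wednesday is October 7, 2026.
November 2026 — 1st Wednesday is November 4, 2026.
1st Wednesday of December 2026: December 2, 2026.

December 2, 2026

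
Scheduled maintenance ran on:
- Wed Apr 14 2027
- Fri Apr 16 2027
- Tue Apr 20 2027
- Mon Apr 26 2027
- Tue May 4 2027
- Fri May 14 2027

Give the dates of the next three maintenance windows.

The spacing grows by 2 each time: 2, 4, 6, 8, 10 days.
Next gap: 12 days. Fri May 14 2027 + 12 days = Wed May 26 2027.
Next gap: 14 days. Wed May 26 2027 + 14 days = Wed Jun 9 2027.
Next gap: 16 days. Wed Jun 9 2027 + 16 days = Fri Jun 25 2027.

Wed May 26 2027, Wed Jun 9 2027, Fri Jun 25 2027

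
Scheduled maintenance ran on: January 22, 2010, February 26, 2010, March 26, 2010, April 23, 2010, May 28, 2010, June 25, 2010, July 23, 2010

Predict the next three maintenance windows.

August 27, 2010; September 24, 2010; October 22, 2010

All dates are Fridays, 35, 28, 28, 35, 28, 28 days apart.
Specifically, the 4th Friday of each month.
4th Friday of August 2010: August 27, 2010.
4th Friday of September 2010: September 24, 2010.
October 2010 — 4th Friday is October 22, 2010.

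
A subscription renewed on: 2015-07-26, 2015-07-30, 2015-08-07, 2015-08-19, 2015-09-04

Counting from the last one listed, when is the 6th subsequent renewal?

Intervals are 4, 8, 12, 16 days — an arithmetic progression with common difference 4.
Next gap: 20 days. 2015-09-04 + 20 days = 2015-09-24.
Next gap: 24 days. 2015-09-24 + 24 days = 2015-10-18.
Next gap: 28 days. 2015-10-18 + 28 days = 2015-11-15.
Next gap: 32 days. 2015-11-15 + 32 days = 2015-12-17.
Next gap: 36 days. 2015-12-17 + 36 days = 2016-01-22.
Next gap: 40 days. 2016-01-22 + 40 days = 2016-03-02.

2016-03-02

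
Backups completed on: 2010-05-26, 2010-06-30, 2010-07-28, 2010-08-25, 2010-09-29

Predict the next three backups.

2010-10-27, 2010-11-24, 2010-12-29

Every date is a Wednesday; gaps 35, 28, 28, 35 days.
Each is the last Wednesday of its month (at least one falls on the 29th or later, ruling out '4th Wednesday').
Last Wednesday of October 2010: 2010-10-27.
November 2010 ends with Wednesday 2010-11-24.
December 2010 ends with Wednesday 2010-12-29.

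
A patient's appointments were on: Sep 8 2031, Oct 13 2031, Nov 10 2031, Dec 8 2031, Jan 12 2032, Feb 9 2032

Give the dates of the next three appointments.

Gaps: 35, 28, 28, 35, 28 days — a mix of 28 and 35. Every date is a Monday.
Each is the 2nd Monday of its month.
March 2032 — 2nd Monday is Mar 8 2032.
April 2032 — 2nd Monday is Apr 12 2032.
May 2032 — 2nd Monday is May 10 2032.

Mar 8 2032, Apr 12 2032, May 10 2032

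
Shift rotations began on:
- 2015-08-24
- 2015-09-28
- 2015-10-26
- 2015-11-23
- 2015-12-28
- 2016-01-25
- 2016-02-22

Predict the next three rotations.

2016-03-28, 2016-04-25, 2016-05-23

These are Mondays at 28- or 35-day spacing (35, 28, 28, 35, 28, 28).
The pattern: 4th Monday of the month.
4th Monday of March 2016: 2016-03-28.
4th Monday of April 2016: 2016-04-25.
May 2016 — 4th Monday is 2016-05-23.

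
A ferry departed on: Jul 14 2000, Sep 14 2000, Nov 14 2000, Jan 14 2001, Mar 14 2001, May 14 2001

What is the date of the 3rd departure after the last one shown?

Gaps: 62, 61, 61, 59, 61 days — not constant. Every event is on the 14th of the month.
Pattern: the 14th of every 2 months.
July 2001: Jul 14 2001.
September 2001: Sep 14 2001.
Next: November 2001 → Nov 14 2001.

Nov 14 2001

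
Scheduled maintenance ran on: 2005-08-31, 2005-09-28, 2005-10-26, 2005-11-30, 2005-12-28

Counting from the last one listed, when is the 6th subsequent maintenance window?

2006-06-28

These are Wednesdays with 28, 28, 35, 28-day gaps.
Each is the final Wednesday of its month — 2005-08-31 is past the 28th, so '4th Wednesday' doesn't fit.
January 2006 ends with Wednesday 2006-01-25.
Last Wednesday of February 2006: 2006-02-22.
March 2006 ends with Wednesday 2006-03-29.
Last Wednesday of April 2006: 2006-04-26.
May 2006 ends with Wednesday 2006-05-31.
Last Wednesday of June 2006: 2006-06-28.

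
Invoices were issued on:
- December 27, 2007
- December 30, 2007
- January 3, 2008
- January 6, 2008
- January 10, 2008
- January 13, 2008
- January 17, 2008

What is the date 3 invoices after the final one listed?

Gaps: 3, 4, 3, 4, 3, 4 days — not constant, but cyclic with period 2.
The events fall on every Thursday and Sunday.
The following Sunday is January 20, 2008.
Next Thursday: January 24, 2008.
The following Sunday is January 27, 2008.

January 27, 2008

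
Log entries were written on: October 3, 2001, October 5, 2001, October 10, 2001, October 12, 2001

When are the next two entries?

The gap pattern 2, 5, 2 repeats every 2 events.
These are the Wednesdays and Fridays of each week.
Next Wednesday: October 17, 2001.
The following Friday is October 19, 2001.

October 17, 2001; October 19, 2001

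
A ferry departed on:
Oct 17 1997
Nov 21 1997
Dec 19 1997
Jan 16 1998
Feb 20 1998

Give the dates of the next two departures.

Gaps: 35, 28, 28, 35 days — a mix of 28 and 35. Every date is a Friday.
Each is the 3rd Friday of its month.
March 1998 — 3rd Friday is Mar 20 1998.
3rd Friday of April 1998: Apr 17 1998.

Mar 20 1998, Apr 17 1998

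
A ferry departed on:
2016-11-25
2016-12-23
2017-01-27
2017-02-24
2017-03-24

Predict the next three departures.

2017-04-28, 2017-05-26, 2017-06-23

These are Fridays at 28- or 35-day spacing (28, 35, 28, 28).
The pattern: 4th Friday of the month.
April 2017 — 4th Friday is 2017-04-28.
4th Friday of May 2017: 2017-05-26.
4th Friday of June 2017: 2017-06-23.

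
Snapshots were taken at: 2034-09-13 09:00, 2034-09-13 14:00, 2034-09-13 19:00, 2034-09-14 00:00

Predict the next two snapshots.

2034-09-14 05:00, 2034-09-14 10:00

Spacing: 5, 5, 5 h — constant 5 h.
2034-09-14 00:00 + 5 h = 2034-09-14 05:00.
2034-09-14 05:00 + 5 h = 2034-09-14 10:00.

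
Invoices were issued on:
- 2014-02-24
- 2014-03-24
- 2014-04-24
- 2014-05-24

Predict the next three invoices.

Each date is the 24th; the gaps (28, 31, 30) track the month lengths.
The rule is the 24th of each month.
Next: June 2014 → 2014-06-24.
July 2014: 2014-07-24.
Next: August 2014 → 2014-08-24.

2014-06-24, 2014-07-24, 2014-08-24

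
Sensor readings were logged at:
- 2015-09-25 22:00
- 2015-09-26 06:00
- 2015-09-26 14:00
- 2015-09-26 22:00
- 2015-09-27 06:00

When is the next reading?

2015-09-27 14:00

Gaps: 8, 8, 8, 8 hours — each event is 8 hours after the previous one.
2015-09-27 06:00 + 8 h = 2015-09-27 14:00.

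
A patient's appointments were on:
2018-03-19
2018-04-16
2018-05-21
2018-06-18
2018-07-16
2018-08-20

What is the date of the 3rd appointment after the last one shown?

2018-11-19

All dates are Mondays, 28, 35, 28, 28, 35 days apart.
Specifically, the 3rd Monday of each month.
September 2018 — 3rd Monday is 2018-09-17.
3rd Monday of October 2018: 2018-10-15.
3rd Monday of November 2018: 2018-11-19.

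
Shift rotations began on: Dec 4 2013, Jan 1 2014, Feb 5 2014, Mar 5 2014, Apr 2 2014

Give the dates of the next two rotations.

These are Wednesdays at 28- or 35-day spacing (28, 35, 28, 28).
The pattern: 1st Wednesday of the month.
1st Wednesday of May 2014: May 7 2014.
1st Wednesday of June 2014: Jun 4 2014.

May 7 2014, Jun 4 2014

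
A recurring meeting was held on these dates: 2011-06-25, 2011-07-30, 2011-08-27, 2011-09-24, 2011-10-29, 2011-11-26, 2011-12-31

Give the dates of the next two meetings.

Every date is a Saturday; gaps 35, 28, 28, 35, 28, 35 days.
Each is the last Saturday of its month (at least one falls on the 29th or later, ruling out '4th Saturday').
January 2012 ends with Saturday 2012-01-28.
Last Saturday of February 2012: 2012-02-25.

2012-01-28, 2012-02-25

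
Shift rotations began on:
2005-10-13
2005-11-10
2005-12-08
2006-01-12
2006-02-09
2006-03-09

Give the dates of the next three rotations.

All dates are Thursdays, 28, 28, 35, 28, 28 days apart.
Specifically, the 2nd Thursday of each month.
April 2006 — 2nd Thursday is 2006-04-13.
May 2006 — 2nd Thursday is 2006-05-11.
2nd Thursday of June 2006: 2006-06-08.

2006-04-13, 2006-05-11, 2006-06-08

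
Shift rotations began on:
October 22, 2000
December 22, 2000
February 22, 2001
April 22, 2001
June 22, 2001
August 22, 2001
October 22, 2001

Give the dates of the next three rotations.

Gaps: 61, 62, 59, 61, 61, 61 days — not constant. Every event is on the 22nd of the month.
Pattern: the 22nd of every 2 months.
December 2001: December 22, 2001.
Next: February 2002 → February 22, 2002.
Next: April 2002 → April 22, 2002.

December 22, 2001; February 22, 2002; April 22, 2002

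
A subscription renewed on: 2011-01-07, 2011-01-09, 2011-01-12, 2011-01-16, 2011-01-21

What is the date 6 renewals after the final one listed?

2011-03-13

The spacing grows by 1 each time: 2, 3, 4, 5 days.
Next gap: 6 days. 2011-01-21 + 6 days = 2011-01-27.
Next gap: 7 days. 2011-01-27 + 7 days = 2011-02-03.
Next gap: 8 days. 2011-02-03 + 8 days = 2011-02-11.
Next gap: 9 days. 2011-02-11 + 9 days = 2011-02-20.
Next gap: 10 days. 2011-02-20 + 10 days = 2011-03-02.
Next gap: 11 days. 2011-03-02 + 11 days = 2011-03-13.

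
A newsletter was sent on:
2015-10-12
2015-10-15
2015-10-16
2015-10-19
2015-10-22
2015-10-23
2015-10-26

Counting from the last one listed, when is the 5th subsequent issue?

Gaps: 3, 1, 3, 3, 1, 3 days — not constant, but cyclic with period 3.
The events fall on every Monday, Thursday and Friday.
Next Thursday: 2015-10-29.
Next Friday: 2015-10-30.
Next Monday: 2015-11-02.
Next Thursday: 2015-11-05.
The following Friday is 2015-11-06.

2015-11-06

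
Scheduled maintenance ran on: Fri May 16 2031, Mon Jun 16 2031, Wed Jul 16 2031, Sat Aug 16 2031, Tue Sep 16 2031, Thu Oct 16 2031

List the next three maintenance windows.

Sun Nov 16 2031, Tue Dec 16 2031, Fri Jan 16 2032

The day-of-month is always 16 (31, 30, 31, 31, 30 days between events).
So this recurs on the 16th of each month.
November 2031: Sun Nov 16 2031.
Next: December 2031 → Tue Dec 16 2031.
January 2032: Fri Jan 16 2032.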